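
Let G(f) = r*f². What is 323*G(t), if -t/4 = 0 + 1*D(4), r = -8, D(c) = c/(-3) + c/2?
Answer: -165376/9 ≈ -18375.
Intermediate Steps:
D(c) = c/6 (D(c) = c*(-⅓) + c*(½) = -c/3 + c/2 = c/6)
t = -8/3 (t = -4*(0 + 1*((⅙)*4)) = -4*(0 + 1*(⅔)) = -4*(0 + ⅔) = -4*⅔ = -8/3 ≈ -2.6667)
G(f) = -8*f²
323*G(t) = 323*(-8*(-8/3)²) = 323*(-8*64/9) = 323*(-512/9) = -165376/9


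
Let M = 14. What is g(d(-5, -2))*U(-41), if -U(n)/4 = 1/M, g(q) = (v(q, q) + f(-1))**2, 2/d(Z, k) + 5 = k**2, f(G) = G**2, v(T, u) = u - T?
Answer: -2/7 ≈ -0.28571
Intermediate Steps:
d(Z, k) = 2/(-5 + k**2)
g(q) = 1 (g(q) = ((q - q) + (-1)**2)**2 = (0 + 1)**2 = 1**2 = 1)
U(n) = -2/7 (U(n) = -4/14 = -4*1/14 = -2/7)
g(d(-5, -2))*U(-41) = 1*(-2/7) = -2/7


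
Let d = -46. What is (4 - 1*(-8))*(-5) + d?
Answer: -106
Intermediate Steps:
(4 - 1*(-8))*(-5) + d = (4 - 1*(-8))*(-5) - 46 = (4 + 8)*(-5) - 46 = 12*(-5) - 46 = -60 - 46 = -106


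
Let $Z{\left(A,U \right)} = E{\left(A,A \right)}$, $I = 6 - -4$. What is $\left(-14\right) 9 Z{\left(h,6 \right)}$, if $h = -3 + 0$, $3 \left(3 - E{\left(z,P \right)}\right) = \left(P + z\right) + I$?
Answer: $-210$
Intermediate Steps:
$I = 10$ ($I = 6 + 4 = 10$)
$E{\left(z,P \right)} = - \frac{1}{3} - \frac{P}{3} - \frac{z}{3}$ ($E{\left(z,P \right)} = 3 - \frac{\left(P + z\right) + 10}{3} = 3 - \frac{10 + P + z}{3} = 3 - \left(\frac{10}{3} + \frac{P}{3} + \frac{z}{3}\right) = - \frac{1}{3} - \frac{P}{3} - \frac{z}{3}$)
$h = -3$
$Z{\left(A,U \right)} = - \frac{1}{3} - \frac{2 A}{3}$ ($Z{\left(A,U \right)} = - \frac{1}{3} - \frac{A}{3} - \frac{A}{3} = - \frac{1}{3} - \frac{2 A}{3}$)
$\left(-14\right) 9 Z{\left(h,6 \right)} = \left(-14\right) 9 \left(- \frac{1}{3} - -2\right) = - 126 \left(- \frac{1}{3} + 2\right) = \left(-126\right) \frac{5}{3} = -210$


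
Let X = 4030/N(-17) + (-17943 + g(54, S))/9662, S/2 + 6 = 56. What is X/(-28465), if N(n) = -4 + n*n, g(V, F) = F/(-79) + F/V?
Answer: -4809811481/11146093393410 ≈ -0.00043152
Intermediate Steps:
S = 100 (S = -12 + 2*56 = -12 + 112 = 100)
g(V, F) = -F/79 + F/V (g(V, F) = F*(-1/79) + F/V = -F/79 + F/V)
N(n) = -4 + n²
X = 4809811481/391571874 (X = 4030/(-4 + (-17)²) + (-17943 + (-1/79*100 + 100/54))/9662 = 4030/(-4 + 289) + (-17943 + (-100/79 + 100*(1/54)))*(1/9662) = 4030/285 + (-17943 + (-100/79 + 50/27))*(1/9662) = 4030*(1/285) + (-17943 + 1250/2133)*(1/9662) = 806/57 - 38271169/2133*1/9662 = 806/57 - 38271169/20609046 = 4809811481/391571874 ≈ 12.283)
X/(-28465) = (4809811481/391571874)/(-28465) = (4809811481/391571874)*(-1/28465) = -4809811481/11146093393410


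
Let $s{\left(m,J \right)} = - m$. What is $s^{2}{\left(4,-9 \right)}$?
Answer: $16$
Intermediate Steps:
$s^{2}{\left(4,-9 \right)} = \left(\left(-1\right) 4\right)^{2} = \left(-4\right)^{2} = 16$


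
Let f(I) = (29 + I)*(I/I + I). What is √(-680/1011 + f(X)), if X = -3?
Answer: 2*I*√13459443/1011 ≈ 7.2576*I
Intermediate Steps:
f(I) = (1 + I)*(29 + I) (f(I) = (29 + I)*(1 + I) = (1 + I)*(29 + I))
√(-680/1011 + f(X)) = √(-680/1011 + (29 + (-3)² + 30*(-3))) = √(-680*1/1011 + (29 + 9 - 90)) = √(-680/1011 - 52) = √(-53252/1011) = 2*I*√13459443/1011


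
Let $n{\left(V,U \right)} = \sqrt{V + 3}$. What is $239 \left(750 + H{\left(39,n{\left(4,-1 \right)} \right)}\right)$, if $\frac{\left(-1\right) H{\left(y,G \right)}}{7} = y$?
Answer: $114003$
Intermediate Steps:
$n{\left(V,U \right)} = \sqrt{3 + V}$
$H{\left(y,G \right)} = - 7 y$
$239 \left(750 + H{\left(39,n{\left(4,-1 \right)} \right)}\right) = 239 \left(750 - 273\right) = 239 \cdot 477 = 114003$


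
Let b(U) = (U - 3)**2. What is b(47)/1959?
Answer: 1936/1959 ≈ 0.98826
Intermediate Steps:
b(U) = (-3 + U)**2
b(47)/1959 = (-3 + 47)**2/1959 = 44**2*(1/1959) = 1936*(1/1959) = 1936/1959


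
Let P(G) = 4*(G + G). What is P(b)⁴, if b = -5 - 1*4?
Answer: 26873856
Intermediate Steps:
b = -9 (b = -5 - 4 = -9)
P(G) = 8*G (P(G) = 4*(2*G) = 8*G)
P(b)⁴ = (8*(-9))⁴ = (-72)⁴ = 26873856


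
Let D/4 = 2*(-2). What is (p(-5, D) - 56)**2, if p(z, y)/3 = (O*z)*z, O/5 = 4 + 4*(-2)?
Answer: 2421136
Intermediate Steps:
O = -20 (O = 5*(4 + 4*(-2)) = 5*(4 - 8) = 5*(-4) = -20)
D = -16 (D = 4*(2*(-2)) = 4*(-4) = -16)
p(z, y) = -60*z**2 (p(z, y) = 3*((-20*z)*z) = 3*(-20*z**2) = -60*z**2)
(p(-5, D) - 56)**2 = (-60*(-5)**2 - 56)**2 = (-60*25 - 56)**2 = (-1500 - 56)**2 = (-1556)**2 = 2421136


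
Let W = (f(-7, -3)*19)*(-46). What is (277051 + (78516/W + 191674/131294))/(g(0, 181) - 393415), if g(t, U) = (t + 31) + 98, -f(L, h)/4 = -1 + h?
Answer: -63582780682701/90259888962832 ≈ -0.70444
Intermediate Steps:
f(L, h) = 4 - 4*h (f(L, h) = -4*(-1 + h) = 4 - 4*h)
g(t, U) = 129 + t (g(t, U) = (31 + t) + 98 = 129 + t)
W = -13984 (W = ((4 - 4*(-3))*19)*(-46) = ((4 + 12)*19)*(-46) = (16*19)*(-46) = 304*(-46) = -13984)
(277051 + (78516/W + 191674/131294))/(g(0, 181) - 393415) = (277051 + (78516/(-13984) + 191674/131294))/((129 + 0) - 393415) = (277051 + (78516*(-1/13984) + 191674*(1/131294)))/(129 - 393415) = (277051 + (-19629/3496 + 95837/65647))/(-393286) = (277051 - 953538811/229501912)*(-1/393286) = (63582780682701/229501912)*(-1/393286) = -63582780682701/90259888962832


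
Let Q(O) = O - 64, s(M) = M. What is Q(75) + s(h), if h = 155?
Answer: 166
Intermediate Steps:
Q(O) = -64 + O
Q(75) + s(h) = (-64 + 75) + 155 = 11 + 155 = 166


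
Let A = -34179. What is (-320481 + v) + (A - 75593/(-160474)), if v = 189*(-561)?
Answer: -73928530993/160474 ≈ -4.6069e+5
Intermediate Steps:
v = -106029
(-320481 + v) + (A - 75593/(-160474)) = (-320481 - 106029) + (-34179 - 75593/(-160474)) = -426510 + (-34179 - 75593*(-1)/160474) = -426510 + (-34179 - 1*(-75593/160474)) = -426510 + (-34179 + 75593/160474) = -426510 - 5484765253/160474 = -73928530993/160474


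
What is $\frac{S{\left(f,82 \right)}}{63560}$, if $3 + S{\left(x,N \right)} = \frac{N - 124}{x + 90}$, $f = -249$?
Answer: $- \frac{29}{673736} \approx -4.3044 \cdot 10^{-5}$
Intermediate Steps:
$S{\left(x,N \right)} = -3 + \frac{-124 + N}{90 + x}$ ($S{\left(x,N \right)} = -3 + \frac{N - 124}{x + 90} = -3 + \frac{-124 + N}{90 + x}$)
$\frac{S{\left(f,82 \right)}}{63560} = \frac{\frac{1}{90 - 249} \left(-394 + 82 - -747\right)}{63560} = \frac{-394 + 82 + 747}{-159} \cdot \frac{1}{63560} = \left(- \frac{1}{159}\right) 435 \cdot \frac{1}{63560} = \left(- \frac{145}{53}\right) \frac{1}{63560} = - \frac{29}{673736}$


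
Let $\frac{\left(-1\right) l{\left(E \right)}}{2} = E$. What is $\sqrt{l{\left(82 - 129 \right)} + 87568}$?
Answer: $\sqrt{87662} \approx 296.08$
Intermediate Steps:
$l{\left(E \right)} = - 2 E$
$\sqrt{l{\left(82 - 129 \right)} + 87568} = \sqrt{- 2 \left(82 - 129\right) + 87568} = \sqrt{\left(-2\right) \left(-47\right) + 87568} = \sqrt{94 + 87568} = \sqrt{87662}$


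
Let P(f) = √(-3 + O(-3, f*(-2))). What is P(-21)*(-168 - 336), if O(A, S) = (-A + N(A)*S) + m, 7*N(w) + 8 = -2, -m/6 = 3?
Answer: -504*I*√78 ≈ -4451.2*I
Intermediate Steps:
m = -18 (m = -6*3 = -18)
N(w) = -10/7 (N(w) = -8/7 + (⅐)*(-2) = -8/7 - 2/7 = -10/7)
O(A, S) = -18 - A - 10*S/7 (O(A, S) = (-A - 10*S/7) - 18 = -18 - A - 10*S/7)
P(f) = √(-18 + 20*f/7) (P(f) = √(-3 + (-18 - 1*(-3) - 10*f*(-2)/7)) = √(-3 + (-18 + 3 - (-20)*f/7)) = √(-3 + (-18 + 3 + 20*f/7)) = √(-3 + (-15 + 20*f/7)) = √(-18 + 20*f/7))
P(-21)*(-168 - 336) = (√(-882 + 140*(-21))/7)*(-168 - 336) = (√(-882 - 2940)/7)*(-504) = (√(-3822)/7)*(-504) = ((7*I*√78)/7)*(-504) = (I*√78)*(-504) = -504*I*√78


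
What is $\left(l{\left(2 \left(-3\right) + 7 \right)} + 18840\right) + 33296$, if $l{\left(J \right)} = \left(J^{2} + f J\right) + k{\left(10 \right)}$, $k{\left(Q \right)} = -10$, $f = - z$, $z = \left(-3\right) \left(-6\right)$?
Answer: $52109$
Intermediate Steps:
$z = 18$
$f = -18$ ($f = \left(-1\right) 18 = -18$)
$l{\left(J \right)} = -10 + J^{2} - 18 J$ ($l{\left(J \right)} = \left(J^{2} - 18 J\right) - 10 = -10 + J^{2} - 18 J$)
$\left(l{\left(2 \left(-3\right) + 7 \right)} + 18840\right) + 33296 = \left(\left(-10 + \left(2 \left(-3\right) + 7\right)^{2} - 18 \left(2 \left(-3\right) + 7\right)\right) + 18840\right) + 33296 = \left(\left(-10 + \left(-6 + 7\right)^{2} - 18 \left(-6 + 7\right)\right) + 18840\right) + 33296 = \left(\left(-10 + 1^{2} - 18\right) + 18840\right) + 33296 = \left(\left(-10 + 1 - 18\right) + 18840\right) + 33296 = \left(-27 + 18840\right) + 33296 = 18813 + 33296 = 52109$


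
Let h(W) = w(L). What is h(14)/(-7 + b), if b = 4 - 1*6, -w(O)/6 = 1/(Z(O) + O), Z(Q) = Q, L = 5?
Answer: 1/15 ≈ 0.066667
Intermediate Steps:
w(O) = -3/O (w(O) = -6/(O + O) = -6*1/(2*O) = -3/O)
h(W) = -3/5
b = -2 (b = 4 - 6 = -2)
h(14)/(-7 + b) = -3/5/(-7 - 2) = -3/5/(-9) = -1/9*(-3/5) = 1/15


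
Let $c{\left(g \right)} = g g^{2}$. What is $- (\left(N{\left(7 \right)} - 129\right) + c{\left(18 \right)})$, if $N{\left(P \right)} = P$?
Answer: $-5710$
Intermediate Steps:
$c{\left(g \right)} = g^{3}$
$- (\left(N{\left(7 \right)} - 129\right) + c{\left(18 \right)}) = - (\left(7 - 129\right) + 18^{3}) = - (\left(7 - 129\right) + 5832) = - (-122 + 5832) = \left(-1\right) 5710 = -5710$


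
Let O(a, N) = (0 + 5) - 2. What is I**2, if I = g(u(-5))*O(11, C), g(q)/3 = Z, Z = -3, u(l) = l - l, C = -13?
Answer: 729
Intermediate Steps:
u(l) = 0
O(a, N) = 3 (O(a, N) = 5 - 2 = 3)
g(q) = -9 (g(q) = 3*(-3) = -9)
I = -27 (I = -9*3 = -27)
I**2 = (-27)**2 = 729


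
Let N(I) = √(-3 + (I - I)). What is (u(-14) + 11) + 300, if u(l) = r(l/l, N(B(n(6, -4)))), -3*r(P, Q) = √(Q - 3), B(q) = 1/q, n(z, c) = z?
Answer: 311 - √(-3 + I*√3)/3 ≈ 310.84 - 0.59926*I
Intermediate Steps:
N(I) = I*√3 (N(I) = √(-3 + 0) = √(-3) = I*√3)
r(P, Q) = -√(-3 + Q)/3 (r(P, Q) = -√(Q - 3)/3 = -√(-3 + Q)/3)
u(l) = -√(-3 + I*√3)/3
(u(-14) + 11) + 300 = (-√(-3 + I*√3)/3 + 11) + 300 = (11 - √(-3 + I*√3)/3) + 300 = 311 - √(-3 + I*√3)/3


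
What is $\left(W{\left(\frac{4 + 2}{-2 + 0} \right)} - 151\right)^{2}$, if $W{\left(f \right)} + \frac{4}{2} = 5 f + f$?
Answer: $29241$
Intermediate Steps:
$W{\left(f \right)} = -2 + 6 f$ ($W{\left(f \right)} = -2 + \left(5 f + f\right) = -2 + 6 f$)
$\left(W{\left(\frac{4 + 2}{-2 + 0} \right)} - 151\right)^{2} = \left(\left(-2 + 6 \frac{4 + 2}{-2 + 0}\right) - 151\right)^{2} = \left(\left(-2 + 6 \frac{6}{-2}\right) - 151\right)^{2} = \left(\left(-2 + 6 \cdot 6 \left(- \frac{1}{2}\right)\right) - 151\right)^{2} = \left(\left(-2 + 6 \left(-3\right)\right) - 151\right)^{2} = \left(\left(-2 - 18\right) - 151\right)^{2} = \left(-20 - 151\right)^{2} = \left(-171\right)^{2} = 29241$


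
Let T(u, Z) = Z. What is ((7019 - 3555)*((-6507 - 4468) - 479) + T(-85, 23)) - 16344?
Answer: -39692977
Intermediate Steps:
((7019 - 3555)*((-6507 - 4468) - 479) + T(-85, 23)) - 16344 = ((7019 - 3555)*((-6507 - 4468) - 479) + 23) - 16344 = (3464*(-10975 - 479) + 23) - 16344 = (3464*(-11454) + 23) - 16344 = (-39676656 + 23) - 16344 = -39676633 - 16344 = -39692977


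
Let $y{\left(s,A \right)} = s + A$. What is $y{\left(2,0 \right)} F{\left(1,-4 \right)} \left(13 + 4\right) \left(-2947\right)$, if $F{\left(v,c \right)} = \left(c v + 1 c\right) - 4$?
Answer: $1202376$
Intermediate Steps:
$F{\left(v,c \right)} = -4 + c + c v$ ($F{\left(v,c \right)} = \left(c v + c\right) - 4 = \left(c + c v\right) - 4 = -4 + c + c v$)
$y{\left(s,A \right)} = A + s$
$y{\left(2,0 \right)} F{\left(1,-4 \right)} \left(13 + 4\right) \left(-2947\right) = \left(0 + 2\right) \left(-4 - 4 - 4\right) \left(13 + 4\right) \left(-2947\right) = 2 \left(-4 - 4 - 4\right) 17 \left(-2947\right) = 2 \left(-12\right) 17 \left(-2947\right) = \left(-24\right) 17 \left(-2947\right) = \left(-408\right) \left(-2947\right) = 1202376$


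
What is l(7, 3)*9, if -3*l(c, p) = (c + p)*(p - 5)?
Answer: 60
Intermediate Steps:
l(c, p) = -(-5 + p)*(c + p)/3 (l(c, p) = -(c + p)*(p - 5)/3 = -(c + p)*(-5 + p)/3 = -(-5 + p)*(c + p)/3)
l(7, 3)*9 = (-⅓*3² + (5/3)*7 + (5/3)*3 - ⅓*7*3)*9 = (-⅓*9 + 35/3 + 5 - 7)*9 = (-3 + 35/3 + 5 - 7)*9 = (20/3)*9 = 60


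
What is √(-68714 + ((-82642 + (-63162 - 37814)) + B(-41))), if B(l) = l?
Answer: I*√252373 ≈ 502.37*I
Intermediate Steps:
√(-68714 + ((-82642 + (-63162 - 37814)) + B(-41))) = √(-68714 + ((-82642 + (-63162 - 37814)) - 41)) = √(-68714 + ((-82642 - 100976) - 41)) = √(-68714 + (-183618 - 41)) = √(-68714 - 183659) = √(-252373) = I*√252373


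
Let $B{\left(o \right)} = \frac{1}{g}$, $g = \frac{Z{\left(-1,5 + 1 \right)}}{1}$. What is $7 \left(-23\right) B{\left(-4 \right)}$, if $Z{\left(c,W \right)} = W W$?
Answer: $- \frac{161}{36} \approx -4.4722$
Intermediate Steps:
$Z{\left(c,W \right)} = W^{2}$
$g = 36$ ($g = \frac{\left(5 + 1\right)^{2}}{1} = 6^{2} \cdot 1 = 36 \cdot 1 = 36$)
$B{\left(o \right)} = \frac{1}{36}$
$7 \left(-23\right) B{\left(-4 \right)} = 7 \left(-23\right) \frac{1}{36} = \left(-161\right) \frac{1}{36} = - \frac{161}{36}$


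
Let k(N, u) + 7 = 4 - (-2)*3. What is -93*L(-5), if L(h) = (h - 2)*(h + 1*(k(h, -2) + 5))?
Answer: 1953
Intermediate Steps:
k(N, u) = 3 (k(N, u) = -7 + (4 - (-2)*3) = -7 + (4 - 1*(-6)) = -7 + (4 + 6) = -7 + 10 = 3)
L(h) = (-2 + h)*(8 + h) (L(h) = (h - 2)*(h + 1*(3 + 5)) = (-2 + h)*(h + 1*8) = (-2 + h)*(h + 8) = (-2 + h)*(8 + h))
-93*L(-5) = -93*(-16 + (-5)**2 + 6*(-5)) = -93*(-16 + 25 - 30) = -93*(-21) = 1953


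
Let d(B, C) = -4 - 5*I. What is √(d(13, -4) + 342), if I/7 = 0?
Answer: 13*√2 ≈ 18.385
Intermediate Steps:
I = 0 (I = 7*0 = 0)
d(B, C) = -4 (d(B, C) = -4 - 5*0 = -4 + 0 = -4)
√(d(13, -4) + 342) = √(-4 + 342) = √338 = 13*√2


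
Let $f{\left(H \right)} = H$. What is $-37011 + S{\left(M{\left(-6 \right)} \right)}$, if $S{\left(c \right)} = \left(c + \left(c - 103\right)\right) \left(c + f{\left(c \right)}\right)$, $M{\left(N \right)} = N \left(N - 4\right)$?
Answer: $-34971$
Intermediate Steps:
$M{\left(N \right)} = N \left(-4 + N\right)$
$S{\left(c \right)} = 2 c \left(-103 + 2 c\right)$ ($S{\left(c \right)} = \left(c + \left(c - 103\right)\right) \left(c + c\right) = \left(c + \left(c - 103\right)\right) 2 c = \left(c + \left(-103 + c\right)\right) 2 c = \left(-103 + 2 c\right) 2 c = 2 c \left(-103 + 2 c\right)$)
$-37011 + S{\left(M{\left(-6 \right)} \right)} = -37011 + 2 \left(- 6 \left(-4 - 6\right)\right) \left(-103 + 2 \left(- 6 \left(-4 - 6\right)\right)\right) = -37011 + 2 \left(\left(-6\right) \left(-10\right)\right) \left(-103 + 2 \left(\left(-6\right) \left(-10\right)\right)\right) = -37011 + 2 \cdot 60 \left(-103 + 2 \cdot 60\right) = -37011 + 2 \cdot 60 \left(-103 + 120\right) = -37011 + 2 \cdot 60 \cdot 17 = -37011 + 2040 = -34971$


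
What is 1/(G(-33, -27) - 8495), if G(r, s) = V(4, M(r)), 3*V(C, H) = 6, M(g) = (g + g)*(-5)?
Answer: -1/8493 ≈ -0.00011774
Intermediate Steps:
M(g) = -10*g (M(g) = (2*g)*(-5) = -10*g)
V(C, H) = 2 (V(C, H) = (⅓)*6 = 2)
G(r, s) = 2
1/(G(-33, -27) - 8495) = 1/(2 - 8495) = 1/(-8493) = -1/8493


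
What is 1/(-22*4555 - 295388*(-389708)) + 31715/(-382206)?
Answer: -24694084726623/297595060626248 ≈ -0.082979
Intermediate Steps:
1/(-22*4555 - 295388*(-389708)) + 31715/(-382206) = -1/389708/(-100210 - 295388) + 31715*(-1/382206) = -1/389708/(-395598) - 31715/382206 = -1/395598*(-1/389708) - 31715/382206 = 1/154167705384 - 31715/382206 = -24694084726623/297595060626248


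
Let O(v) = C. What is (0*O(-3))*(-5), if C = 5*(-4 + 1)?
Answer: 0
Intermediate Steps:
C = -15 (C = 5*(-3) = -15)
O(v) = -15
(0*O(-3))*(-5) = (0*(-15))*(-5) = 0*(-5) = 0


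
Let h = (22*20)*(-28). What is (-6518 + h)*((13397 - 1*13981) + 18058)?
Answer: -329175212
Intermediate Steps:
h = -12320 (h = 440*(-28) = -12320)
(-6518 + h)*((13397 - 1*13981) + 18058) = (-6518 - 12320)*((13397 - 1*13981) + 18058) = -18838*((13397 - 13981) + 18058) = -18838*(-584 + 18058) = -18838*17474 = -329175212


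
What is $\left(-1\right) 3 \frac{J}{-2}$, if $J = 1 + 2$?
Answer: $\frac{9}{2} \approx 4.5$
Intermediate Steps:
$J = 3$
$\left(-1\right) 3 \frac{J}{-2} = \left(-1\right) 3 \frac{3}{-2} = - 3 \cdot 3 \left(- \frac{1}{2}\right) = \left(-3\right) \left(- \frac{3}{2}\right) = \frac{9}{2}$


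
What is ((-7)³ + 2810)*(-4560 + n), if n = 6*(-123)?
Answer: -13070166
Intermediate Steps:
n = -738
((-7)³ + 2810)*(-4560 + n) = ((-7)³ + 2810)*(-4560 - 738) = (-343 + 2810)*(-5298) = 2467*(-5298) = -13070166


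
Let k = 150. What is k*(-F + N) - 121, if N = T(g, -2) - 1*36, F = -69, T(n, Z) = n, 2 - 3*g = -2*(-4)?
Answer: 4529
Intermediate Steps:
g = -2 (g = ⅔ - (-2)*(-4)/3 = ⅔ - ⅓*8 = ⅔ - 8/3 = -2)
N = -38 (N = -2 - 1*36 = -2 - 36 = -38)
k*(-F + N) - 121 = 150*(-1*(-69) - 38) - 121 = 150*(69 - 38) - 121 = 150*31 - 121 = 4650 - 121 = 4529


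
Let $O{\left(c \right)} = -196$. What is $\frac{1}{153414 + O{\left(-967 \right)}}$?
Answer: $\frac{1}{153218} \approx 6.5267 \cdot 10^{-6}$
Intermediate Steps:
$\frac{1}{153414 + O{\left(-967 \right)}} = \frac{1}{153414 - 196} = \frac{1}{153218}$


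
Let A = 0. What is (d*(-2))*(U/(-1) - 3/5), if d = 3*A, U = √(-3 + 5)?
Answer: 0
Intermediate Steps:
U = √2 ≈ 1.4142
d = 0 (d = 3*0 = 0)
(d*(-2))*(U/(-1) - 3/5) = (0*(-2))*(√2/(-1) - 3/5) = 0*(√2*(-1) - 3*⅕) = 0*(-√2 - ⅗) = 0*(-⅗ - √2) = 0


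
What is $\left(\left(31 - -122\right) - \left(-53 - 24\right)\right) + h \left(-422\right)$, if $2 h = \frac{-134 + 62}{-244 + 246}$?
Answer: $7826$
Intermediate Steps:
$h = -18$ ($h = \frac{\left(-134 + 62\right) \frac{1}{-244 + 246}}{2} = \frac{\left(-72\right) \frac{1}{2}}{2} = \frac{1}{2} \left(-36\right) = -18$)
$\left(\left(31 - -122\right) - \left(-53 - 24\right)\right) + h \left(-422\right) = \left(\left(31 - -122\right) - \left(-53 - 24\right)\right) - -7596 = \left(\left(31 + 122\right) - -77\right) + 7596 = \left(153 + 77\right) + 7596 = 230 + 7596 = 7826$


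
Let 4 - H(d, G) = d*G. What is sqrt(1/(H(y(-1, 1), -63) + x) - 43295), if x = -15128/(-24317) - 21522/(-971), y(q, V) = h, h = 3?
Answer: 12*I*sqrt(7805195505384383971381)/5095118513 ≈ 208.07*I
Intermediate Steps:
y(q, V) = 3
x = 538039762/23611807 (x = -15128*(-1/24317) - 21522*(-1/971) = 15128/24317 + 21522/971 = 538039762/23611807 ≈ 22.787)
H(d, G) = 4 - G*d (H(d, G) = 4 - d*G = 4 - G*d)
sqrt(1/(H(y(-1, 1), -63) + x) - 43295) = sqrt(1/((4 - 1*(-63)*3) + 538039762/23611807) - 43295) = sqrt(1/((4 + 189) + 538039762/23611807) - 43295) = sqrt(1/(193 + 538039762/23611807) - 43295) = sqrt(1/(5095118513/23611807) - 43295) = sqrt(23611807/5095118513 - 43295) = sqrt(-220593132408528/5095118513) = 12*I*sqrt(7805195505384383971381)/5095118513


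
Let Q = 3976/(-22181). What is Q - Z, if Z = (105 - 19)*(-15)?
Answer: 28609514/22181 ≈ 1289.8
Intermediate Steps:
Z = -1290 (Z = 86*(-15) = -1290)
Q = -3976/22181 (Q = 3976*(-1/22181) = -3976/22181 ≈ -0.17925)
Q - Z = -3976/22181 - 1*(-1290) = -3976/22181 + 1290 = 28609514/22181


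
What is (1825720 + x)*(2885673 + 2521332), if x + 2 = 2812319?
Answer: 25077889249185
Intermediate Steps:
x = 2812317 (x = -2 + 2812319 = 2812317)
(1825720 + x)*(2885673 + 2521332) = (1825720 + 2812317)*(2885673 + 2521332) = 4638037*5407005 = 25077889249185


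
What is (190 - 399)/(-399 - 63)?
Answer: 19/42 ≈ 0.45238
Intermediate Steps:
(190 - 399)/(-399 - 63) = -209/(-462) = -209*(-1/462) = 19/42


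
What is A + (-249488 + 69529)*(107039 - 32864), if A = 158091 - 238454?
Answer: -13348539188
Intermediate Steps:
A = -80363
A + (-249488 + 69529)*(107039 - 32864) = -80363 + (-249488 + 69529)*(107039 - 32864) = -80363 - 179959*74175 = -80363 - 13348458825 = -13348539188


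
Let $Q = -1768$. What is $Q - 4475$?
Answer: $-6243$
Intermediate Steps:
$Q - 4475 = -1768 - 4475 = -6243$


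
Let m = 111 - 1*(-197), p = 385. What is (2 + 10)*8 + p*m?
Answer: 118676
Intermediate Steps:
m = 308 (m = 111 + 197 = 308)
(2 + 10)*8 + p*m = (2 + 10)*8 + 385*308 = 12*8 + 118580 = 96 + 118580 = 118676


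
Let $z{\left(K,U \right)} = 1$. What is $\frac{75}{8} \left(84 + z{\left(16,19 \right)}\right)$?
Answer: $\frac{6375}{8} \approx 796.88$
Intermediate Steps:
$\frac{75}{8} \left(84 + z{\left(16,19 \right)}\right) = \frac{75}{8} \left(84 + 1\right) = 75 \cdot \frac{1}{8} \cdot 85 = \frac{75}{8} \cdot 85 = \frac{6375}{8}$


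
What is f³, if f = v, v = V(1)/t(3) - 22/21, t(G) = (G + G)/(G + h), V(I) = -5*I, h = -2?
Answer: -493039/74088 ≈ -6.6548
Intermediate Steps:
t(G) = 2*G/(-2 + G) (t(G) = (G + G)/(G - 2) = (2*G)/(-2 + G) = 2*G/(-2 + G))
v = -79/42 (v = (-5*1)/((2*3/(-2 + 3))) - 22/21 = -5/(2*3/1) - 22*1/21 = -5/(2*3*1) - 22/21 = -5/6 - 22/21 = -5*⅙ - 22/21 = -⅚ - 22/21 = -79/42 ≈ -1.8810)
f = -79/42 ≈ -1.8810
f³ = (-79/42)³ = -493039/74088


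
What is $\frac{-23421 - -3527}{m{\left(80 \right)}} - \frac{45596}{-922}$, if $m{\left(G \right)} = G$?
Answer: $- \frac{3673647}{18440} \approx -199.22$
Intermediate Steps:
$\frac{-23421 - -3527}{m{\left(80 \right)}} - \frac{45596}{-922} = \frac{-23421 - -3527}{80} - \frac{45596}{-922} = \left(-23421 + 3527\right) \frac{1}{80} - - \frac{22798}{461} = \left(-19894\right) \frac{1}{80} + \frac{22798}{461} = - \frac{9947}{40} + \frac{22798}{461} = - \frac{3673647}{18440}$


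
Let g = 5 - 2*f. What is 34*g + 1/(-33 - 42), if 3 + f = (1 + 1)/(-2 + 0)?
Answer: 33149/75 ≈ 441.99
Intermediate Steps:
f = -4 (f = -3 + (1 + 1)/(-2 + 0) = -3 + 2/(-2) = -3 + 2*(-1/2) = -3 - 1 = -4)
g = 13 (g = 5 - 2*(-4) = 5 + 8 = 13)
34*g + 1/(-33 - 42) = 34*13 + 1/(-33 - 42) = 442 + 1/(-75) = 442 - 1/75 = 33149/75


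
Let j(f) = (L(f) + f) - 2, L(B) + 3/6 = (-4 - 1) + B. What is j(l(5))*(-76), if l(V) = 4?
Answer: -38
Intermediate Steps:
L(B) = -11/2 + B (L(B) = -½ + ((-4 - 1) + B) = -½ + (-5 + B) = -11/2 + B)
j(f) = -15/2 + 2*f (j(f) = ((-11/2 + f) + f) - 2 = (-11/2 + 2*f) - 2 = -15/2 + 2*f)
j(l(5))*(-76) = (-15/2 + 2*4)*(-76) = (-15/2 + 8)*(-76) = (½)*(-76) = -38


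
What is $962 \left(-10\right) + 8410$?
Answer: $-1210$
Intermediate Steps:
$962 \left(-10\right) + 8410 = -9620 + 8410 = -1210$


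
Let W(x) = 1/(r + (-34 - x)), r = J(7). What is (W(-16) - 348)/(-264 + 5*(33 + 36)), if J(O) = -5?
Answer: -8005/1863 ≈ -4.2968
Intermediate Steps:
r = -5
W(x) = 1/(-39 - x) (W(x) = 1/(-5 + (-34 - x)) = 1/(-39 - x))
(W(-16) - 348)/(-264 + 5*(33 + 36)) = (-1/(39 - 16) - 348)/(-264 + 5*(33 + 36)) = (-1/23 - 348)/(-264 + 5*69) = (-1*1/23 - 348)/(-264 + 345) = (-1/23 - 348)/81 = -8005/23*1/81 = -8005/1863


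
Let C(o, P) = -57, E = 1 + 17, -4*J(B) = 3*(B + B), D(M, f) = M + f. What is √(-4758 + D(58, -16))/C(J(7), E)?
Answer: -2*I*√131/19 ≈ -1.2048*I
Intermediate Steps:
J(B) = -3*B/2 (J(B) = -3*(B + B)/4 = -3*2*B/4 = -3*B/2)
E = 18
√(-4758 + D(58, -16))/C(J(7), E) = √(-4758 + (58 - 16))/(-57) = √(-4758 + 42)*(-1/57) = √(-4716)*(-1/57) = (6*I*√131)*(-1/57) = -2*I*√131/19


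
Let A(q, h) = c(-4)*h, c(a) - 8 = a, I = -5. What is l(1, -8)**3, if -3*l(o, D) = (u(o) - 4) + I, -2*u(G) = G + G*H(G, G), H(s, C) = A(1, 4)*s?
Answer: 42875/216 ≈ 198.50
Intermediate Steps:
c(a) = 8 + a
A(q, h) = 4*h (A(q, h) = (8 - 4)*h = 4*h)
H(s, C) = 16*s (H(s, C) = (4*4)*s = 16*s)
u(G) = -8*G**2 - G/2 (u(G) = -(G + G*(16*G))/2 = -(G + 16*G**2)/2 = -8*G**2 - G/2)
l(o, D) = 3 + o*(1 + 16*o)/6 (l(o, D) = -((-o*(1 + 16*o)/2 - 4) - 5)/3 = -((-4 - o*(1 + 16*o)/2) - 5)/3 = -(-9 - o*(1 + 16*o)/2)/3 = 3 + o*(1 + 16*o)/6)
l(1, -8)**3 = (3 + (1/6)*1*(1 + 16*1))**3 = (3 + (1/6)*1*(1 + 16))**3 = (3 + (1/6)*1*17)**3 = (3 + 17/6)**3 = (35/6)**3 = 42875/216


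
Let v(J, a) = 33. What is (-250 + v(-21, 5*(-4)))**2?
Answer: 47089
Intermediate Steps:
(-250 + v(-21, 5*(-4)))**2 = (-250 + 33)**2 = (-217)**2 = 47089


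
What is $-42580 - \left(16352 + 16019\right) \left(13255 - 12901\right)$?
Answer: $-11501914$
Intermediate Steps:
$-42580 - \left(16352 + 16019\right) \left(13255 - 12901\right) = -42580 - 32371 \cdot 354 = -42580 - 11459334 = -11501914$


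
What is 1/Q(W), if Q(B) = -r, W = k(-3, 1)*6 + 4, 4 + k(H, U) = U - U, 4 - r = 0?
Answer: -¼ ≈ -0.25000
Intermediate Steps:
r = 4 (r = 4 - 1*0 = 4 + 0 = 4)
k(H, U) = -4 (k(H, U) = -4 + (U - U) = -4 + 0 = -4)
W = -20 (W = -4*6 + 4 = -24 + 4 = -20)
Q(B) = -4 (Q(B) = -1*4 = -4)
1/Q(W) = 1/(-4) = -¼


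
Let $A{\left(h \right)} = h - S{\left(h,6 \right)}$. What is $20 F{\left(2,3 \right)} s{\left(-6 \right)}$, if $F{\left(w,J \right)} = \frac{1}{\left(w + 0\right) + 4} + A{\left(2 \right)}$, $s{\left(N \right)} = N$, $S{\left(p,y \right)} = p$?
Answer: $-20$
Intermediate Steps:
$A{\left(h \right)} = 0$ ($A{\left(h \right)} = h - h = 0$)
$F{\left(w,J \right)} = \frac{1}{4 + w}$ ($F{\left(w,J \right)} = \frac{1}{\left(w + 0\right) + 4} + 0 = \frac{1}{w + 4} + 0 = \frac{1}{4 + w} + 0 = \frac{1}{4 + w}$)
$20 F{\left(2,3 \right)} s{\left(-6 \right)} = \frac{20}{4 + 2} \left(-6\right) = \frac{20}{6} \left(-6\right) = 20 \cdot \frac{1}{6} \left(-6\right) = \frac{10}{3} \left(-6\right) = -20$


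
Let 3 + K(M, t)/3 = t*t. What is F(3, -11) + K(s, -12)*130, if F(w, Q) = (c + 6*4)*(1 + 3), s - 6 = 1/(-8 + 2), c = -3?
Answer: 55074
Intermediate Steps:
s = 35/6 (s = 6 + 1/(-8 + 2) = 6 + 1/(-6) = 6 - ⅙ = 35/6 ≈ 5.8333)
K(M, t) = -9 + 3*t² (K(M, t) = -9 + 3*(t*t) = -9 + 3*t²)
F(w, Q) = 84 (F(w, Q) = (-3 + 6*4)*(1 + 3) = (-3 + 24)*4 = 21*4 = 84)
F(3, -11) + K(s, -12)*130 = 84 + (-9 + 3*(-12)²)*130 = 84 + (-9 + 3*144)*130 = 84 + (-9 + 432)*130 = 84 + 423*130 = 84 + 54990 = 55074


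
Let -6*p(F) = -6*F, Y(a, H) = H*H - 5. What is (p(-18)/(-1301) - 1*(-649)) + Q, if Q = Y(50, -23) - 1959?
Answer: -1022568/1301 ≈ -785.99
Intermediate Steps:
Y(a, H) = -5 + H² (Y(a, H) = H² - 5 = -5 + H²)
p(F) = F (p(F) = -(-1)*F = F)
Q = -1435 (Q = (-5 + (-23)²) - 1959 = (-5 + 529) - 1959 = 524 - 1959 = -1435)
(p(-18)/(-1301) - 1*(-649)) + Q = (-18/(-1301) - 1*(-649)) - 1435 = (-18*(-1/1301) + 649) - 1435 = (18/1301 + 649) - 1435 = 844367/1301 - 1435 = -1022568/1301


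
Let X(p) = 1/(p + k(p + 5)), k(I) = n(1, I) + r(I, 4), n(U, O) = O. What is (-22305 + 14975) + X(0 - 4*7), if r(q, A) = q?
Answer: -542421/74 ≈ -7330.0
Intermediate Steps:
k(I) = 2*I (k(I) = I + I = 2*I)
X(p) = 1/(10 + 3*p) (X(p) = 1/(p + 2*(p + 5)) = 1/(p + 2*(5 + p)) = 1/(p + (10 + 2*p)) = 1/(10 + 3*p))
(-22305 + 14975) + X(0 - 4*7) = (-22305 + 14975) + 1/(10 + 3*(0 - 4*7)) = -7330 + 1/(10 + 3*(0 - 28)) = -7330 + 1/(10 + 3*(-28)) = -7330 + 1/(10 - 84) = -7330 + 1/(-74) = -7330 - 1/74 = -542421/74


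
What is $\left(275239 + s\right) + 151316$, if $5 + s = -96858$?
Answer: $329692$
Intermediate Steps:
$s = -96863$ ($s = -5 - 96858 = -96863$)
$\left(275239 + s\right) + 151316 = \left(275239 - 96863\right) + 151316 = 178376 + 151316 = 329692$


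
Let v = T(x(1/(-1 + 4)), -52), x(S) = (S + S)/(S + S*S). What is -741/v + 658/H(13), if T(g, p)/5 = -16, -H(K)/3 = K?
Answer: -23741/3120 ≈ -7.6093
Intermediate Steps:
H(K) = -3*K
x(S) = 2*S/(S + S²) (x(S) = (2*S)/(S + S²) = 2*S/(S + S²))
T(g, p) = -80 (T(g, p) = 5*(-16) = -80)
v = -80
-741/v + 658/H(13) = -741/(-80) + 658/((-3*13)) = -741*(-1/80) + 658/(-39) = 741/80 + 658*(-1/39) = 741/80 - 658/39 = -23741/3120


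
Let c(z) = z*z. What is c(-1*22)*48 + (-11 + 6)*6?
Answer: 23202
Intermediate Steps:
c(z) = z**2
c(-1*22)*48 + (-11 + 6)*6 = (-1*22)**2*48 + (-11 + 6)*6 = (-22)**2*48 - 5*6 = 484*48 - 30 = 23232 - 30 = 23202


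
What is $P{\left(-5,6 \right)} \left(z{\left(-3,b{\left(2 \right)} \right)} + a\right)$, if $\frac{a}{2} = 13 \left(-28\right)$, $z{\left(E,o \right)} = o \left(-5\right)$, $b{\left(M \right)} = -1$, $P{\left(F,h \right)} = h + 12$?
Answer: $-13014$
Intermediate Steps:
$P{\left(F,h \right)} = 12 + h$
$z{\left(E,o \right)} = - 5 o$
$a = -728$ ($a = 2 \cdot 13 \left(-28\right) = 2 \left(-364\right) = -728$)
$P{\left(-5,6 \right)} \left(z{\left(-3,b{\left(2 \right)} \right)} + a\right) = \left(12 + 6\right) \left(\left(-5\right) \left(-1\right) - 728\right) = 18 \left(5 - 728\right) = 18 \left(-723\right) = -13014$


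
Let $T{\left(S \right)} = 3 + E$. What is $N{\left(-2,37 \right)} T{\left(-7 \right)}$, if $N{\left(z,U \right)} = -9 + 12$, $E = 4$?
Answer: $21$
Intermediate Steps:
$T{\left(S \right)} = 7$ ($T{\left(S \right)} = 3 + 4 = 7$)
$N{\left(z,U \right)} = 3$
$N{\left(-2,37 \right)} T{\left(-7 \right)} = 3 \cdot 7 = 21$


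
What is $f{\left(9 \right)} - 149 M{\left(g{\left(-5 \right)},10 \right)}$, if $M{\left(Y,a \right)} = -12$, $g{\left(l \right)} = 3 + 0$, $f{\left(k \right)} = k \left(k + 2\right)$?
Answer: $1887$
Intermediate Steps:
$f{\left(k \right)} = k \left(2 + k\right)$
$g{\left(l \right)} = 3$
$f{\left(9 \right)} - 149 M{\left(g{\left(-5 \right)},10 \right)} = 9 \left(2 + 9\right) - -1788 = 9 \cdot 11 + 1788 = 99 + 1788 = 1887$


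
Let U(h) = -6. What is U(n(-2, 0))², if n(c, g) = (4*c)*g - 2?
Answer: 36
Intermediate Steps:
n(c, g) = -2 + 4*c*g (n(c, g) = 4*c*g - 2 = -2 + 4*c*g)
U(n(-2, 0))² = (-6)² = 36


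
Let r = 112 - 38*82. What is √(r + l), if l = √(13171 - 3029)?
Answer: √(-3004 + √10142) ≈ 53.882*I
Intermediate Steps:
l = √10142 ≈ 100.71
r = -3004 (r = 112 - 3116 = -3004)
√(r + l) = √(-3004 + √10142)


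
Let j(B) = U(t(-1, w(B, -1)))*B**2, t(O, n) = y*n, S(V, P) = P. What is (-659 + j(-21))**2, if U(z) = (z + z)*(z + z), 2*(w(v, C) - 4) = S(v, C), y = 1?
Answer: 438902500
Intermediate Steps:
w(v, C) = 4 + C/2
t(O, n) = n (t(O, n) = 1*n = n)
U(z) = 4*z**2 (U(z) = (2*z)*(2*z) = 4*z**2)
j(B) = 49*B**2 (j(B) = (4*(4 + (1/2)*(-1))**2)*B**2 = (4*(4 - 1/2)**2)*B**2 = (4*(7/2)**2)*B**2 = (4*(49/4))*B**2 = 49*B**2)
(-659 + j(-21))**2 = (-659 + 49*(-21)**2)**2 = (-659 + 49*441)**2 = (-659 + 21609)**2 = 20950**2 = 438902500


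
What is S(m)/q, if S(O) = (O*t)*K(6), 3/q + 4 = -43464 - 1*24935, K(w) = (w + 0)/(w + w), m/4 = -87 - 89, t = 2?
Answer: 16051904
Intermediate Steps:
m = -704 (m = 4*(-87 - 89) = 4*(-176) = -704)
K(w) = ½ (K(w) = w/((2*w)) = w*(1/(2*w)) = ½)
q = -1/22801 (q = 3/(-4 + (-43464 - 1*24935)) = 3/(-4 + (-43464 - 24935)) = 3/(-4 - 68399) = 3/(-68403) = 3*(-1/68403) = -1/22801 ≈ -4.3858e-5)
S(O) = O (S(O) = (O*2)*(½) = (2*O)*(½) = O)
S(m)/q = -704/(-1/22801) = -704*(-22801) = 16051904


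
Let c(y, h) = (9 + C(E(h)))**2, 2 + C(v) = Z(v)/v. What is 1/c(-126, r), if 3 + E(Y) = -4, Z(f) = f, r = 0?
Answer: 1/64 ≈ 0.015625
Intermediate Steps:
E(Y) = -7 (E(Y) = -3 - 4 = -7)
C(v) = -1 (C(v) = -2 + v/v = -2 + 1 = -1)
c(y, h) = 64 (c(y, h) = (9 - 1)**2 = 8**2 = 64)
1/c(-126, r) = 1/64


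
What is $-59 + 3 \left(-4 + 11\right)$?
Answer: $-38$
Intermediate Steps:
$-59 + 3 \left(-4 + 11\right) = -59 + 3 \cdot 7 = -59 + 21 = -38$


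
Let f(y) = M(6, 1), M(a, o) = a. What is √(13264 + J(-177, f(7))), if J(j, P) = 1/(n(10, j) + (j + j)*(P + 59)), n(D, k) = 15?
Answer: √779289509845/7665 ≈ 115.17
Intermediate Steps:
f(y) = 6
J(j, P) = 1/(15 + 2*j*(59 + P)) (J(j, P) = 1/(15 + (j + j)*(P + 59)) = 1/(15 + (2*j)*(59 + P)) = 1/(15 + 2*j*(59 + P)))
√(13264 + J(-177, f(7))) = √(13264 + 1/(15 + 118*(-177) + 2*6*(-177))) = √(13264 + 1/(15 - 20886 - 2124)) = √(13264 + 1/(-22995)) = √(13264 - 1/22995) = √(305005679/22995) = √779289509845/7665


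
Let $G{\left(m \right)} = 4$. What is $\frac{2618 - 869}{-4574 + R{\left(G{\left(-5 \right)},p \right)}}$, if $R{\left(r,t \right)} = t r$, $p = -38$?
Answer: $- \frac{1749}{4726} \approx -0.37008$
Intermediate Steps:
$R{\left(r,t \right)} = r t$
$\frac{2618 - 869}{-4574 + R{\left(G{\left(-5 \right)},p \right)}} = \frac{2618 - 869}{-4574 + 4 \left(-38\right)} = \frac{1749}{-4574 - 152} = \frac{1749}{-4726} = 1749 \left(- \frac{1}{4726}\right) = - \frac{1749}{4726}$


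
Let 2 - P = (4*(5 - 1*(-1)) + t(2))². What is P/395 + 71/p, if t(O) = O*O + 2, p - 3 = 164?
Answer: -121921/65965 ≈ -1.8483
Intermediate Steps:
p = 167 (p = 3 + 164 = 167)
t(O) = 2 + O² (t(O) = O² + 2 = 2 + O²)
P = -898 (P = 2 - (4*(5 - 1*(-1)) + (2 + 2²))² = 2 - (4*(5 + 1) + (2 + 4))² = 2 - (4*6 + 6)² = 2 - (24 + 6)² = 2 - 1*30² = 2 - 1*900 = 2 - 900 = -898)
P/395 + 71/p = -898/395 + 71/167 = -121921/65965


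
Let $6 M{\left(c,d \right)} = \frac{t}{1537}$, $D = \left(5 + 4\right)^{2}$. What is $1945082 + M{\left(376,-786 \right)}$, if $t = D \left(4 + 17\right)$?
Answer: $\frac{5979182635}{3074} \approx 1.9451 \cdot 10^{6}$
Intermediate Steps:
$D = 81$ ($D = 9^{2} = 81$)
$t = 1701$ ($t = 81 \left(4 + 17\right) = 81 \cdot 21 = 1701$)
$M{\left(c,d \right)} = \frac{567}{3074}$ ($M{\left(c,d \right)} = \frac{1701 \cdot \frac{1}{1537}}{6} = \frac{1}{6} \cdot \frac{1701}{1537} = \frac{567}{3074}$)
$1945082 + M{\left(376,-786 \right)} = 1945082 + \frac{567}{3074} = \frac{5979182635}{3074}$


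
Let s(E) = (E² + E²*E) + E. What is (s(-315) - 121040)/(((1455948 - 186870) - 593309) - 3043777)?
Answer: 31278005/2368008 ≈ 13.209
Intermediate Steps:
s(E) = E + E² + E³ (s(E) = (E² + E³) + E = E + E² + E³)
(s(-315) - 121040)/(((1455948 - 186870) - 593309) - 3043777) = (-315*(1 - 315 + (-315)²) - 121040)/(((1455948 - 186870) - 593309) - 3043777) = (-315*(1 - 315 + 99225) - 121040)/((1269078 - 593309) - 3043777) = (-315*98911 - 121040)/(675769 - 3043777) = (-31156965 - 121040)/(-2368008) = -31278005*(-1/2368008) = 31278005/2368008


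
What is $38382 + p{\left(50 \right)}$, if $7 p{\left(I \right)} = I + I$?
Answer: $\frac{268774}{7} \approx 38396.0$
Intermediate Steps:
$p{\left(I \right)} = \frac{2 I}{7}$ ($p{\left(I \right)} = \frac{I + I}{7} = \frac{2 I}{7}$)
$38382 + p{\left(50 \right)} = 38382 + \frac{2}{7} \cdot 50 = 38382 + \frac{100}{7} = \frac{268774}{7}$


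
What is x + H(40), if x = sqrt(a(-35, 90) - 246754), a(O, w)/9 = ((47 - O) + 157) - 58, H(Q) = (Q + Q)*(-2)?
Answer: -160 + 5*I*sqrt(9805) ≈ -160.0 + 495.1*I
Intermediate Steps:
H(Q) = -4*Q (H(Q) = (2*Q)*(-2) = -4*Q)
a(O, w) = 1314 - 9*O (a(O, w) = 9*(((47 - O) + 157) - 58) = 9*((204 - O) - 58) = 9*(146 - O) = 1314 - 9*O)
x = 5*I*sqrt(9805) (x = sqrt((1314 - 9*(-35)) - 246754) = sqrt((1314 + 315) - 246754) = sqrt(1629 - 246754) = sqrt(-245125) = 5*I*sqrt(9805) ≈ 495.1*I)
x + H(40) = 5*I*sqrt(9805) - 4*40 = 5*I*sqrt(9805) - 160 = -160 + 5*I*sqrt(9805)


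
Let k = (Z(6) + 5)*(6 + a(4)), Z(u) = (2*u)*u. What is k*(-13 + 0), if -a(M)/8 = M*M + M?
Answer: 154154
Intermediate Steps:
a(M) = -8*M - 8*M² (a(M) = -8*(M*M + M) = -8*(M² + M) = -8*(M + M²) = -8*M - 8*M²)
Z(u) = 2*u²
k = -11858 (k = (2*6² + 5)*(6 - 8*4*(1 + 4)) = (2*36 + 5)*(6 - 8*4*5) = (72 + 5)*(6 - 160) = 77*(-154) = -11858)
k*(-13 + 0) = -11858*(-13 + 0) = -11858*(-13) = 154154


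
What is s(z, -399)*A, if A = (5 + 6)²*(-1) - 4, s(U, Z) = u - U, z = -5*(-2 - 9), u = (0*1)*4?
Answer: 6875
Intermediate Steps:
u = 0 (u = 0*4 = 0)
z = 55 (z = -5*(-11) = 55)
s(U, Z) = -U (s(U, Z) = 0 - U = -U)
A = -125 (A = 11²*(-1) - 4 = 121*(-1) - 4 = -121 - 4 = -125)
s(z, -399)*A = -1*55*(-125) = -55*(-125) = 6875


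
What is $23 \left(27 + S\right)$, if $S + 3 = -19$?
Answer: $115$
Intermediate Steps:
$S = -22$ ($S = -3 - 19 = -22$)
$23 \left(27 + S\right) = 23 \left(27 - 22\right) = 23 \cdot 5 = 115$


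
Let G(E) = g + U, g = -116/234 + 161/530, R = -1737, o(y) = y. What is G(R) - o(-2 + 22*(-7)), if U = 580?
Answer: 45627457/62010 ≈ 735.81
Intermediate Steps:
g = -11903/62010 (g = -116*1/234 + 161*(1/530) = -58/117 + 161/530 = -11903/62010 ≈ -0.19195)
G(E) = 35953897/62010 (G(E) = -11903/62010 + 580 = 35953897/62010)
G(R) - o(-2 + 22*(-7)) = 35953897/62010 - (-2 + 22*(-7)) = 35953897/62010 - (-2 - 154) = 35953897/62010 - 1*(-156) = 35953897/62010 + 156 = 45627457/62010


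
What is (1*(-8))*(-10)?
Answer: 80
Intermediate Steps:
(1*(-8))*(-10) = -8*(-10) = 80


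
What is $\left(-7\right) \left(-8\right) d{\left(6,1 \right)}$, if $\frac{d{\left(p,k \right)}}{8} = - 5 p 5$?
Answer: $-67200$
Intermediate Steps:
$d{\left(p,k \right)} = - 200 p$ ($d{\left(p,k \right)} = 8 - 5 p 5 = 8 \left(- 25 p\right) = - 200 p$)
$\left(-7\right) \left(-8\right) d{\left(6,1 \right)} = \left(-7\right) \left(-8\right) \left(\left(-200\right) 6\right) = 56 \left(-1200\right) = -67200$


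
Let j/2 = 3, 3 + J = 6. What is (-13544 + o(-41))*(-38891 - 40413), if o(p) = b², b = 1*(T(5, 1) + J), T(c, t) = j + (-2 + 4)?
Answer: 1064497592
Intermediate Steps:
J = 3 (J = -3 + 6 = 3)
j = 6 (j = 2*3 = 6)
T(c, t) = 8 (T(c, t) = 6 + (-2 + 4) = 6 + 2 = 8)
b = 11 (b = 1*(8 + 3) = 1*11 = 11)
o(p) = 121 (o(p) = 11² = 121)
(-13544 + o(-41))*(-38891 - 40413) = (-13544 + 121)*(-38891 - 40413) = -13423*(-79304) = 1064497592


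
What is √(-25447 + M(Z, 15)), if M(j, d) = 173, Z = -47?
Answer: I*√25274 ≈ 158.98*I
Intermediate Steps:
√(-25447 + M(Z, 15)) = √(-25447 + 173) = √(-25274) = I*√25274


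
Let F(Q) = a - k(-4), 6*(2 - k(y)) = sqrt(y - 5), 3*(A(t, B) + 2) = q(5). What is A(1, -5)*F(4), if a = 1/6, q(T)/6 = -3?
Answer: 44/3 - 4*I ≈ 14.667 - 4.0*I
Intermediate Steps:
q(T) = -18 (q(T) = 6*(-3) = -18)
a = 1/6 ≈ 0.16667
A(t, B) = -8 (A(t, B) = -2 + (1/3)*(-18) = -2 - 6 = -8)
k(y) = 2 - sqrt(-5 + y)/6 (k(y) = 2 - sqrt(y - 5)/6 = 2 - sqrt(-5 + y)/6)
F(Q) = -11/6 + I/2 (F(Q) = 1/6 - (2 - sqrt(-5 - 4)/6) = 1/6 - (2 - I/2) = 1/6 + (-2 + I/2) = -11/6 + I/2)
A(1, -5)*F(4) = -8*(-11/6 + I/2) = 44/3 - 4*I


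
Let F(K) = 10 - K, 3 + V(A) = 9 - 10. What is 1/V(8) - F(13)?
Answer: 11/4 ≈ 2.7500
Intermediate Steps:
V(A) = -4 (V(A) = -3 + (9 - 10) = -3 - 1 = -4)
1/V(8) - F(13) = 1/(-4) - (10 - 1*13) = -¼ - (10 - 13) = -¼ - 1*(-3) = -¼ + 3 = 11/4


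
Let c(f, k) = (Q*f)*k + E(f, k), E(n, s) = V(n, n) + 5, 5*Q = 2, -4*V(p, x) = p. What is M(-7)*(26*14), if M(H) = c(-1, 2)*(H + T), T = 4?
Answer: -24297/5 ≈ -4859.4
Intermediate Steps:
V(p, x) = -p/4
Q = 2/5 (Q = (1/5)*2 = 2/5 ≈ 0.40000)
E(n, s) = 5 - n/4 (E(n, s) = -n/4 + 5 = 5 - n/4)
c(f, k) = 5 - f/4 + 2*f*k/5 (c(f, k) = (2*f/5)*k + (5 - f/4) = 2*f*k/5 + (5 - f/4) = 5 - f/4 + 2*f*k/5)
M(H) = 89/5 + 89*H/20 (M(H) = (5 - 1/4*(-1) + (2/5)*(-1)*2)*(H + 4) = (5 + 1/4 - 4/5)*(4 + H) = 89*(4 + H)/20 = 89/5 + 89*H/20)
M(-7)*(26*14) = (89/5 + (89/20)*(-7))*(26*14) = (89/5 - 623/20)*364 = -267/20*364 = -24297/5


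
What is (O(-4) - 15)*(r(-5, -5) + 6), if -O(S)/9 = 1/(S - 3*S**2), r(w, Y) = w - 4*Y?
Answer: -16191/52 ≈ -311.37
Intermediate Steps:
O(S) = -9/(S - 3*S**2)
(O(-4) - 15)*(r(-5, -5) + 6) = (9/(-4*(-1 + 3*(-4))) - 15)*((-5 - 4*(-5)) + 6) = (9*(-1/4)/(-1 - 12) - 15)*((-5 + 20) + 6) = (9*(-1/4)/(-13) - 15)*(15 + 6) = (9*(-1/4)*(-1/13) - 15)*21 = (9/52 - 15)*21 = -771/52*21 = -16191/52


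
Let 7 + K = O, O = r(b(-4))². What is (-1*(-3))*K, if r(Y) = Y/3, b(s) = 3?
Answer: -18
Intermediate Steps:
r(Y) = Y/3 (r(Y) = Y*(⅓) = Y/3)
O = 1 (O = ((⅓)*3)² = 1² = 1)
K = -6 (K = -7 + 1 = -6)
(-1*(-3))*K = -1*(-3)*(-6) = 3*(-6) = -18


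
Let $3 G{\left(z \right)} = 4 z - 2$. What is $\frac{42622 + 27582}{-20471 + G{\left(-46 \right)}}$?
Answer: $- \frac{70204}{20533} \approx -3.4191$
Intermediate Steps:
$G{\left(z \right)} = - \frac{2}{3} + \frac{4 z}{3}$ ($G{\left(z \right)} = \frac{4 z - 2}{3} = \frac{-2 + 4 z}{3} = - \frac{2}{3} + \frac{4 z}{3}$)
$\frac{42622 + 27582}{-20471 + G{\left(-46 \right)}} = \frac{42622 + 27582}{-20471 + \left(- \frac{2}{3} + \frac{4}{3} \left(-46\right)\right)} = \frac{70204}{-20471 - 62} = \frac{70204}{-20533} = 70204 \left(- \frac{1}{20533}\right) = - \frac{70204}{20533}$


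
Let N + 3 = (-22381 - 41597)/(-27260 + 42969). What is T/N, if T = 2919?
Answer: -15284857/37035 ≈ -412.71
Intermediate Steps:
N = -111105/15709 (N = -3 + (-22381 - 41597)/(-27260 + 42969) = -3 - 63978/15709 = -111105/15709 ≈ -7.0727)
T/N = 2919/(-111105/15709) = 2919*(-15709/111105) = -15284857/37035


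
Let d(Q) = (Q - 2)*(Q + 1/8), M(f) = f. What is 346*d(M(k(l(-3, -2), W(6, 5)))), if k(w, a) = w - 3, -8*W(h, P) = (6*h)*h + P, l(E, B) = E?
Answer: 16262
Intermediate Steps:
W(h, P) = -3*h²/4 - P/8 (W(h, P) = -((6*h)*h + P)/8 = -(6*h² + P)/8 = -(P + 6*h²)/8 = -3*h²/4 - P/8)
k(w, a) = -3 + w
d(Q) = (-2 + Q)*(⅛ + Q) (d(Q) = (-2 + Q)*(Q + ⅛) = (-2 + Q)*(⅛ + Q))
346*d(M(k(l(-3, -2), W(6, 5)))) = 346*(-¼ + (-3 - 3)² - 15*(-3 - 3)/8) = 346*(-¼ + (-6)² - 15/8*(-6)) = 346*(-¼ + 36 + 45/4) = 346*47 = 16262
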